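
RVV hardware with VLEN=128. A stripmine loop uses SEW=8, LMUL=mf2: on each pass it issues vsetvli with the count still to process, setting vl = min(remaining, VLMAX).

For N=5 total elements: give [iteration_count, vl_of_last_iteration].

VLMAX = (128 × 1/2) / 8 = 8 lanes
5 elements at 8/iter → 1 passes, remainder 5 on the last

[iterations, last_vl] = [1, 5]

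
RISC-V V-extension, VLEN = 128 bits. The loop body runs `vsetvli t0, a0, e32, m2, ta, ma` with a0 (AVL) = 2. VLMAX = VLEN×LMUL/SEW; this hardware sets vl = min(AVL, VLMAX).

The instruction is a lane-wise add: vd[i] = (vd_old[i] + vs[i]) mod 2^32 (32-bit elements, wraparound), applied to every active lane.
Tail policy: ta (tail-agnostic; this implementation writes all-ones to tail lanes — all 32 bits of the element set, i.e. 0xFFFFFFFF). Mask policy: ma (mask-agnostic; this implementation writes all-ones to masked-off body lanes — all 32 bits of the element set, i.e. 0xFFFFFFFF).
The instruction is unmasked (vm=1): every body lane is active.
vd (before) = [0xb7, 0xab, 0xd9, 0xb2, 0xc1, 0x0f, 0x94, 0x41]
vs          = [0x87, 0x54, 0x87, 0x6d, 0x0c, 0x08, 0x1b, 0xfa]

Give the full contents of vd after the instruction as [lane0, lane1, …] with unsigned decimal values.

vd = [318, 255, 4294967295, 4294967295, 4294967295, 4294967295, 4294967295, 4294967295]

VLMAX = (128 × 2) / 32 = 8 lanes
vl = min(AVL, VLMAX) = min(2, 8) = 2
lane  0: add(0xb7,0x87) ⇒ 0x13e
lane  1: add(0xab,0x54) ⇒ 0xff
lane  2: tail/ones ⇒ 0xffffffff
lane  3: tail/ones ⇒ 0xffffffff
lane  4: tail/ones ⇒ 0xffffffff
lane  5: tail/ones ⇒ 0xffffffff
lane  6: tail/ones ⇒ 0xffffffff
lane  7: tail/ones ⇒ 0xffffffff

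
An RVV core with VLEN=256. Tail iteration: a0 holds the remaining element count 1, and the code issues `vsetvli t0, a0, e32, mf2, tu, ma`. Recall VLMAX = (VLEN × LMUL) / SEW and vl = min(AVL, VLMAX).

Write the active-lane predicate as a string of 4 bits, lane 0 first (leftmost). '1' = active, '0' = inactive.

predicate = 1000

VLMAX = VLEN×LMUL/SEW = 256×1/2/32 = 4
AVL=1 ≤ VLMAX=4, so vl = 1
bits (lane 0 leftmost): 1000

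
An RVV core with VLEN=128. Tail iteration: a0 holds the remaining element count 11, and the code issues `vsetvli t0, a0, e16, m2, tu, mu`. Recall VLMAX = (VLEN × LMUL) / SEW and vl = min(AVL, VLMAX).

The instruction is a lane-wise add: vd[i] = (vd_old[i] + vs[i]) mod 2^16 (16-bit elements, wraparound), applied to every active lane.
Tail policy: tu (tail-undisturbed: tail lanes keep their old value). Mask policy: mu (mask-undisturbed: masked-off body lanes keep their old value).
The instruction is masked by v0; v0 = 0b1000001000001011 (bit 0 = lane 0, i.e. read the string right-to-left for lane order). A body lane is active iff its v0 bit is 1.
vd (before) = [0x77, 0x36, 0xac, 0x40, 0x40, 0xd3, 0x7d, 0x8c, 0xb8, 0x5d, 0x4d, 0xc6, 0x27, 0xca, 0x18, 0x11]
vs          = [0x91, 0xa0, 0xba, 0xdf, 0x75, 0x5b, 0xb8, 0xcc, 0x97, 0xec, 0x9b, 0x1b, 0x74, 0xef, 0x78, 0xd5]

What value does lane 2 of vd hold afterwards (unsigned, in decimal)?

lanes per group: 128·2/16 = 16
AVL=11 ≤ VLMAX=16, so vl = 11
  i=0: add(0x77,0x91) → 264
  i=1: add(0x36,0xa0) → 214
  i=2: mask-off/keep → 172
  i=3: add(0x40,0xdf) → 287
  i=4: mask-off/keep → 64
  i=5: mask-off/keep → 211
  i=6: mask-off/keep → 125
  i=7: mask-off/keep → 140
  i=8: mask-off/keep → 184
  i=9: add(0x5d,0xec) → 329
  i=10: mask-off/keep → 77
  i=11: tail/keep → 198
  i=12: tail/keep → 39
  i=13: tail/keep → 202
  i=14: tail/keep → 24
  i=15: tail/keep → 17

vd[2] = 172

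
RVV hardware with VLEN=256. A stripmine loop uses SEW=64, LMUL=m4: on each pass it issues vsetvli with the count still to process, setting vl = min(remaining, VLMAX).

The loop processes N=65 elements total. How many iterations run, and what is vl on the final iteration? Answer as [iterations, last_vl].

[iterations, last_vl] = [5, 1]

VLMAX = (256 × 4) / 64 = 16 lanes
65 elements at 16/iter → 5 passes, remainder 1 on the last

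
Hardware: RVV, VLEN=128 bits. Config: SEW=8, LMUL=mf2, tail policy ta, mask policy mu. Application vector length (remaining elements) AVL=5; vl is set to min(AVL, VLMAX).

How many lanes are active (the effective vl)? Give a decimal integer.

vl = 5

VLMAX = (128 × 1/2) / 8 = 8 lanes
vl ← min(5, 8) = 5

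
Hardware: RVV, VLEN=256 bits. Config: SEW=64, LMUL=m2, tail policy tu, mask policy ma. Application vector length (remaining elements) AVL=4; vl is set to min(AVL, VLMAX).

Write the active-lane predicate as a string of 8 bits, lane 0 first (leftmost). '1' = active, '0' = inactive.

VLMAX = VLEN×LMUL/SEW = 256×2/64 = 8
AVL=4 ≤ VLMAX=8, so vl = 4
bits (lane 0 leftmost): 11110000

predicate = 11110000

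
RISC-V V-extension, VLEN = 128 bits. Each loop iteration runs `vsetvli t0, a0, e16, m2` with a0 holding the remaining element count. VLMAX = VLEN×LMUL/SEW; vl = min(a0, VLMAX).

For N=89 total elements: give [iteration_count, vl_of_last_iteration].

[iterations, last_vl] = [6, 9]

lanes per group: 128·2/16 = 16
iterations = ceil(89/16) = 6; final-pass vl = 9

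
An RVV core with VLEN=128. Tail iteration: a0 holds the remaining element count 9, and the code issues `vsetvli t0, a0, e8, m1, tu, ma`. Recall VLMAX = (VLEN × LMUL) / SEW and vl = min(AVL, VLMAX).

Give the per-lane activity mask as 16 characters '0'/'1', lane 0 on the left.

VLMAX = (128 × 1) / 8 = 16 lanes
AVL=9 ≤ VLMAX=16, so vl = 9
bits (lane 0 leftmost): 1111111110000000

predicate = 1111111110000000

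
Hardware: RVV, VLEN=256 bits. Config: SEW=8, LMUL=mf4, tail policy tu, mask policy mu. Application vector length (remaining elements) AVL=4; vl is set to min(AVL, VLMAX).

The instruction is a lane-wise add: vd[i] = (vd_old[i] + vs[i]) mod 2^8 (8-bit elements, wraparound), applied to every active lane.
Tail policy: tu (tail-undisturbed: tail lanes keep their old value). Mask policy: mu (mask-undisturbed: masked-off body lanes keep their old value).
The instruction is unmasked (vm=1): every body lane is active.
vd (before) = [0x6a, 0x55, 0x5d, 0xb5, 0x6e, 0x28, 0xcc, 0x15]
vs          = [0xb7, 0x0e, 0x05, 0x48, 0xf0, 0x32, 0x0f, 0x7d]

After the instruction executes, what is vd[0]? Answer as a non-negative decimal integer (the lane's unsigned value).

vd[0] = 33

lanes per group: 256·1/4/8 = 8
vl ← min(4, 8) = 4
vd[0] add(0x6a,0xb7) -> 0x21
vd[1] add(0x55,0x0e) -> 0x63
vd[2] add(0x5d,0x05) -> 0x62
vd[3] add(0xb5,0x48) -> 0xfd
vd[4] tail/keep -> 0x6e
vd[5] tail/keep -> 0x28
vd[6] tail/keep -> 0xcc
vd[7] tail/keep -> 0x15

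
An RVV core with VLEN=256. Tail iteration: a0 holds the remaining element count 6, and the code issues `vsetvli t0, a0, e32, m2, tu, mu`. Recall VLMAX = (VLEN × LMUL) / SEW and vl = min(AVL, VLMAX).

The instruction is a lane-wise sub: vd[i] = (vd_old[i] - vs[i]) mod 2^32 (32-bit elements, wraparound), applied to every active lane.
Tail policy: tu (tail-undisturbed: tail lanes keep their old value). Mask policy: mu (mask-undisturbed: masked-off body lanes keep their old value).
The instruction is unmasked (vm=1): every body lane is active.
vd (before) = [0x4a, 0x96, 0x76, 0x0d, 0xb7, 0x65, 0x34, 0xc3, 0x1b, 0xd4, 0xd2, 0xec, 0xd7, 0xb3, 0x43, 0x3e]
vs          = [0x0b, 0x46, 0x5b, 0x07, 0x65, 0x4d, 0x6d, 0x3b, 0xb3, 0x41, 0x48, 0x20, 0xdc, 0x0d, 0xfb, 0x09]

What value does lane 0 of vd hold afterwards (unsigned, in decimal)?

VLMAX = VLEN×LMUL/SEW = 256×2/32 = 16
AVL=6 ≤ VLMAX=16, so vl = 6
vd[0] sub(0x4a,0x0b) -> 0x3f
vd[1] sub(0x96,0x46) -> 0x50
vd[2] sub(0x76,0x5b) -> 0x1b
vd[3] sub(0x0d,0x07) -> 0x06
vd[4] sub(0xb7,0x65) -> 0x52
vd[5] sub(0x65,0x4d) -> 0x18
vd[6] tail/keep -> 0x34
vd[7] tail/keep -> 0xc3
vd[8] tail/keep -> 0x1b
vd[9] tail/keep -> 0xd4
vd[10] tail/keep -> 0xd2
vd[11] tail/keep -> 0xec
vd[12] tail/keep -> 0xd7
vd[13] tail/keep -> 0xb3
vd[14] tail/keep -> 0x43
vd[15] tail/keep -> 0x3e

vd[0] = 63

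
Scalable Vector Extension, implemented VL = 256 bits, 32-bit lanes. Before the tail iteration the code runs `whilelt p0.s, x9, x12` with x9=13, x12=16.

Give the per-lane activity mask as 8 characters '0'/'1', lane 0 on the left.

lane count: 256 div 32 = 8
p0[j] = (13+j < 16); true for j=0..2 → 3 lanes set
bits (lane 0 leftmost): 11100000

predicate = 11100000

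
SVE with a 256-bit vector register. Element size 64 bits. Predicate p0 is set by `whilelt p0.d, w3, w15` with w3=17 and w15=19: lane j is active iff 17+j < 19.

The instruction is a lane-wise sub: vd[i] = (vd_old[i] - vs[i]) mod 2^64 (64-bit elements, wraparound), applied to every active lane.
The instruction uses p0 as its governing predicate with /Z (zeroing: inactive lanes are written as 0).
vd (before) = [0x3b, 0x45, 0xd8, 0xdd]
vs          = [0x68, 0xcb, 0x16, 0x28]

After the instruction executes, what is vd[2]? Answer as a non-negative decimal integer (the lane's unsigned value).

256-bit reg / 64-bit elem → 4 lanes
p0[j] = (17+j < 19); true for j=0..1 → 2 lanes set
[0] sub(0x3b,0x68) = 0xffffffffffffffd3
[1] sub(0x45,0xcb) = 0xffffffffffffff7a
[2] tail/zero = 0x00
[3] tail/zero = 0x00

vd[2] = 0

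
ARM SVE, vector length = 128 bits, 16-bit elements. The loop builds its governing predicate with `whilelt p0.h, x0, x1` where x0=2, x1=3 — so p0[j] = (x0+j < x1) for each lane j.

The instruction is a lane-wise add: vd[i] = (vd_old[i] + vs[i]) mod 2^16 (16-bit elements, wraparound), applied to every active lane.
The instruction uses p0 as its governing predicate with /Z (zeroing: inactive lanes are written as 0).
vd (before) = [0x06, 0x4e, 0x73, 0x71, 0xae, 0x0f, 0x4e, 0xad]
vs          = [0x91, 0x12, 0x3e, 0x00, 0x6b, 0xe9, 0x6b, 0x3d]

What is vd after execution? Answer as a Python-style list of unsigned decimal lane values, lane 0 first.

vd = [151, 0, 0, 0, 0, 0, 0, 0]

128-bit reg / 16-bit elem → 8 lanes
active while 2+j < 3, i.e. j ∈ [0,1) capped at 8 ⇒ 1
vd[0] add(0x06,0x91) -> 0x97
vd[1] tail/zero -> 0x00
vd[2] tail/zero -> 0x00
vd[3] tail/zero -> 0x00
vd[4] tail/zero -> 0x00
vd[5] tail/zero -> 0x00
vd[6] tail/zero -> 0x00
vd[7] tail/zero -> 0x00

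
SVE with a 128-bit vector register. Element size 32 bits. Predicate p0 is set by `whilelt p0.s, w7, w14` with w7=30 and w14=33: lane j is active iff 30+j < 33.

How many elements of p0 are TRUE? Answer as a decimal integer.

vl = 3

register lanes = 128/32 = 4
whilelt: lane j active iff 30+j < 33 → j < 3 → 3 active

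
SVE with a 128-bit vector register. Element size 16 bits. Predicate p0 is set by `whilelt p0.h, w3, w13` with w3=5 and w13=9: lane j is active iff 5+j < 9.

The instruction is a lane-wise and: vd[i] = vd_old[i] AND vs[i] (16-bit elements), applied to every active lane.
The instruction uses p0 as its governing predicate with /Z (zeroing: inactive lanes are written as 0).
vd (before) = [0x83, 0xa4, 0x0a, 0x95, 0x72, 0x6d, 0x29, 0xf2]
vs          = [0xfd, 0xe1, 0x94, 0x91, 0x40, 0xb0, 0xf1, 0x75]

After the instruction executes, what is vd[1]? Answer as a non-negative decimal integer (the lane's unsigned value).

vd[1] = 160

lane count: 128 div 16 = 8
p0[j] = (5+j < 9); true for j=0..3 → 4 lanes set
  i=0: and(0x83,0xfd) → 129
  i=1: and(0xa4,0xe1) → 160
  i=2: and(0x0a,0x94) → 0
  i=3: and(0x95,0x91) → 145
  i=4: tail/zero → 0
  i=5: tail/zero → 0
  i=6: tail/zero → 0
  i=7: tail/zero → 0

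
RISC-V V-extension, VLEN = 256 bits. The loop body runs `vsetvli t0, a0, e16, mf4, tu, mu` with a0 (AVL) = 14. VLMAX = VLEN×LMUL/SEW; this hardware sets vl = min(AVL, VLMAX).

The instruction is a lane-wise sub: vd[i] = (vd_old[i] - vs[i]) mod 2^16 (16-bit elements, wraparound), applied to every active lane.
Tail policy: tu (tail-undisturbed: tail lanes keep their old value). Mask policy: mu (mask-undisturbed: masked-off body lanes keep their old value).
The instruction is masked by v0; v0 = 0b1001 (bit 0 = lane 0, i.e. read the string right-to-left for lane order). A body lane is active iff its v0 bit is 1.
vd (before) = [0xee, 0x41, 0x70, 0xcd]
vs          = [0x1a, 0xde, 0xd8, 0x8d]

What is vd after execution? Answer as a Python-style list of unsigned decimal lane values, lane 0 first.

vd = [212, 65, 112, 64]

VLMAX = VLEN×LMUL/SEW = 256×1/4/16 = 4
vl = min(AVL, VLMAX) = min(14, 4) = 4
vd[0] sub(0xee,0x1a) -> 0xd4
vd[1] mask-off/keep -> 0x41
vd[2] mask-off/keep -> 0x70
vd[3] sub(0xcd,0x8d) -> 0x40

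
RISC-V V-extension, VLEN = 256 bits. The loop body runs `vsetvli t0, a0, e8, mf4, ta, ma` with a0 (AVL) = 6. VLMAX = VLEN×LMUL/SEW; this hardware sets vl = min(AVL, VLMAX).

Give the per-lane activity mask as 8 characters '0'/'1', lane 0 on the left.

VLMAX = (256 × 1/4) / 8 = 8 lanes
vl = min(AVL, VLMAX) = min(6, 8) = 6
bits (lane 0 leftmost): 11111100

predicate = 11111100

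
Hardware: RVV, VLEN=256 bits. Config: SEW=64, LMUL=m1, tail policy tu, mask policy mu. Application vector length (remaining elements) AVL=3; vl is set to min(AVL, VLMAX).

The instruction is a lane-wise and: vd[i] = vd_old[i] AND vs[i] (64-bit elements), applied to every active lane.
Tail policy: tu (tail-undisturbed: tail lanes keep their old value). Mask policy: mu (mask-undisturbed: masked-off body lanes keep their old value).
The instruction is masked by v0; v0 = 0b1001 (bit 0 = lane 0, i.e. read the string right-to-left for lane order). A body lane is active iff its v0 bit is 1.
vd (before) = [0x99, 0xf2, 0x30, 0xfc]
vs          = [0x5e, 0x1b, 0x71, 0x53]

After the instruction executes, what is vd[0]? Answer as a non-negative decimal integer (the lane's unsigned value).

VLMAX = VLEN×LMUL/SEW = 256×1/64 = 4
AVL=3 ≤ VLMAX=4, so vl = 3
vd[0] and(0x99,0x5e) -> 0x18
vd[1] mask-off/keep -> 0xf2
vd[2] mask-off/keep -> 0x30
vd[3] tail/keep -> 0xfc

vd[0] = 24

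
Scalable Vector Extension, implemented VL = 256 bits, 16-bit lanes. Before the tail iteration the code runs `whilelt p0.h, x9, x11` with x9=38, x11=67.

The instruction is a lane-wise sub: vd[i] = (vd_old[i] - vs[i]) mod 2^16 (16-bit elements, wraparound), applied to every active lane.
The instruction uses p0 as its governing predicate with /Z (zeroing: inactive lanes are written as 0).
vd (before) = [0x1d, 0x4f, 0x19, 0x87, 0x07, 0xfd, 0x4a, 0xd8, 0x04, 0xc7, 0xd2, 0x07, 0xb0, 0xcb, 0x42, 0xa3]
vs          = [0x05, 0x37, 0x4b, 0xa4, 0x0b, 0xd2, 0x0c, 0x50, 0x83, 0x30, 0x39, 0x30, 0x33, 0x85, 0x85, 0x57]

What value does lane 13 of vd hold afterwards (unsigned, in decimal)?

vd[13] = 70

register lanes = 256/16 = 16
active while 38+j < 67, i.e. j ∈ [0,29) capped at 16 ⇒ 16
vd[0] sub(0x1d,0x05) -> 0x18
vd[1] sub(0x4f,0x37) -> 0x18
vd[2] sub(0x19,0x4b) -> 0xffce
vd[3] sub(0x87,0xa4) -> 0xffe3
vd[4] sub(0x07,0x0b) -> 0xfffc
vd[5] sub(0xfd,0xd2) -> 0x2b
vd[6] sub(0x4a,0x0c) -> 0x3e
vd[7] sub(0xd8,0x50) -> 0x88
vd[8] sub(0x04,0x83) -> 0xff81
vd[9] sub(0xc7,0x30) -> 0x97
vd[10] sub(0xd2,0x39) -> 0x99
vd[11] sub(0x07,0x30) -> 0xffd7
vd[12] sub(0xb0,0x33) -> 0x7d
vd[13] sub(0xcb,0x85) -> 0x46
vd[14] sub(0x42,0x85) -> 0xffbd
vd[15] sub(0xa3,0x57) -> 0x4c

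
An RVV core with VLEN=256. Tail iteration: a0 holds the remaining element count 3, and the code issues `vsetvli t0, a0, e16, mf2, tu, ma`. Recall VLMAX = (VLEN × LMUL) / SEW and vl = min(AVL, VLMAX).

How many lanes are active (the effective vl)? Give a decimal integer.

VLMAX = VLEN×LMUL/SEW = 256×1/2/16 = 8
vl ← min(3, 8) = 3

vl = 3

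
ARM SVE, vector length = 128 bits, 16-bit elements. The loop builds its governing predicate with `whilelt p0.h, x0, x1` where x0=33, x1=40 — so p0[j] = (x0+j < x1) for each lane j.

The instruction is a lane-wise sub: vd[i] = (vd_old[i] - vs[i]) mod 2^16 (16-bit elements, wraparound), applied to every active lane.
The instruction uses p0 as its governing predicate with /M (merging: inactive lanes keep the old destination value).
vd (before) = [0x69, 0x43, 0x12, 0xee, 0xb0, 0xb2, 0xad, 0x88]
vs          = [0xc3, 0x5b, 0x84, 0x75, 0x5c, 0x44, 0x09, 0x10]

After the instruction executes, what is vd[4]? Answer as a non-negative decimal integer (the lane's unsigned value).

lane count: 128 div 16 = 8
p0[j] = (33+j < 40); true for j=0..6 → 7 lanes set
  i=0: sub(0x69,0xc3) → 65446
  i=1: sub(0x43,0x5b) → 65512
  i=2: sub(0x12,0x84) → 65422
  i=3: sub(0xee,0x75) → 121
  i=4: sub(0xb0,0x5c) → 84
  i=5: sub(0xb2,0x44) → 110
  i=6: sub(0xad,0x09) → 164
  i=7: tail/keep → 136

vd[4] = 84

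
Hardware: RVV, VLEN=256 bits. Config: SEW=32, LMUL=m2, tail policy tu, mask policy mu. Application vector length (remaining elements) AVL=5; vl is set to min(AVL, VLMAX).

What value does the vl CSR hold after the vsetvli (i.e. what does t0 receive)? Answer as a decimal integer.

VLMAX = (256 × 2) / 32 = 16 lanes
vl = min(AVL, VLMAX) = min(5, 16) = 5

vl = 5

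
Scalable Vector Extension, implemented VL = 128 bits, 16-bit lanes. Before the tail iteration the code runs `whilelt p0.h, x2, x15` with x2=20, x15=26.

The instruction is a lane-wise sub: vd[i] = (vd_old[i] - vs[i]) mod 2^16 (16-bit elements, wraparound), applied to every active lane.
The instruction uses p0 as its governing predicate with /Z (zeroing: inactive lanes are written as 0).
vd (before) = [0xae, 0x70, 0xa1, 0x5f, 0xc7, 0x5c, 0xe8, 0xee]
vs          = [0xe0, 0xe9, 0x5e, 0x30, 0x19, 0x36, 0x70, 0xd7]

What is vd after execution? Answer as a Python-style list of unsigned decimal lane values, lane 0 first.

lane count: 128 div 16 = 8
active while 20+j < 26, i.e. j ∈ [0,6) capped at 8 ⇒ 6
lane  0: sub(0xae,0xe0) ⇒ 0xffce
lane  1: sub(0x70,0xe9) ⇒ 0xff87
lane  2: sub(0xa1,0x5e) ⇒ 0x43
lane  3: sub(0x5f,0x30) ⇒ 0x2f
lane  4: sub(0xc7,0x19) ⇒ 0xae
lane  5: sub(0x5c,0x36) ⇒ 0x26
lane  6: tail/zero ⇒ 0x00
lane  7: tail/zero ⇒ 0x00

vd = [65486, 65415, 67, 47, 174, 38, 0, 0]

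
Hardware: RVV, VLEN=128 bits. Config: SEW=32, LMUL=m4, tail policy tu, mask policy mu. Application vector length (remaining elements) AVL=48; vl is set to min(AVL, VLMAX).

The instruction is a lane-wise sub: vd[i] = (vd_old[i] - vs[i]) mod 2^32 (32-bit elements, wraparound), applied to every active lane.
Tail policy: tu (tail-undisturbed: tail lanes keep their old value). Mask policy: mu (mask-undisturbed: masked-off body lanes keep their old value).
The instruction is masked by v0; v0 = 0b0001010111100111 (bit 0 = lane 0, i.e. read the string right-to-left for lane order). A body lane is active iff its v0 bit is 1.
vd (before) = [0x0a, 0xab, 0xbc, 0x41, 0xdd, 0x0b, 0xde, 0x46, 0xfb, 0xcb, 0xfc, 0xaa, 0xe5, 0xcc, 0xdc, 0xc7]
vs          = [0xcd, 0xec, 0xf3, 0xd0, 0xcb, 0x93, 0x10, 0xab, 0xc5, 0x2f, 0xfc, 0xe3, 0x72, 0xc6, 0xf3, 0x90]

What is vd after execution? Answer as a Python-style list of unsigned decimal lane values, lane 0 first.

VLMAX = VLEN×LMUL/SEW = 128×4/32 = 16
AVL=48 > VLMAX=16, so vl = 16
  i=0: sub(0x0a,0xcd) → 4294967101
  i=1: sub(0xab,0xec) → 4294967231
  i=2: sub(0xbc,0xf3) → 4294967241
  i=3: mask-off/keep → 65
  i=4: mask-off/keep → 221
  i=5: sub(0x0b,0x93) → 4294967160
  i=6: sub(0xde,0x10) → 206
  i=7: sub(0x46,0xab) → 4294967195
  i=8: sub(0xfb,0xc5) → 54
  i=9: mask-off/keep → 203
  i=10: sub(0xfc,0xfc) → 0
  i=11: mask-off/keep → 170
  i=12: sub(0xe5,0x72) → 115
  i=13: mask-off/keep → 204
  i=14: mask-off/keep → 220
  i=15: mask-off/keep → 199

vd = [4294967101, 4294967231, 4294967241, 65, 221, 4294967160, 206, 4294967195, 54, 203, 0, 170, 115, 204, 220, 199]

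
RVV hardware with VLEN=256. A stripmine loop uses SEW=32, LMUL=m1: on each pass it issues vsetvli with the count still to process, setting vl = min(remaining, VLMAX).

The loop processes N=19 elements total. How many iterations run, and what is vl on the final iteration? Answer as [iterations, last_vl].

lanes per group: 256·1/32 = 8
N=19: ⌈19/8⌉ = 3 iters; last vl = 19 − 2×8 = 3

[iterations, last_vl] = [3, 3]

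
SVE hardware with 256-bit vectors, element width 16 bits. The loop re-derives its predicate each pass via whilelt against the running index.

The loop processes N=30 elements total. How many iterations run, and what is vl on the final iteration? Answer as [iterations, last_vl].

register lanes = 256/16 = 16
30 elements at 16/iter → 2 passes, remainder 14 on the last

[iterations, last_vl] = [2, 14]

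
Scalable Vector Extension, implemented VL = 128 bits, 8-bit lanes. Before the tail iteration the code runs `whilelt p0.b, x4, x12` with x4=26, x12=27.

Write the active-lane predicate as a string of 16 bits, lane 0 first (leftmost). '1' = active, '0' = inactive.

predicate = 1000000000000000

128-bit reg / 8-bit elem → 16 lanes
p0[j] = (26+j < 27); true for j=0..0 → 1 lanes set
bits (lane 0 leftmost): 1000000000000000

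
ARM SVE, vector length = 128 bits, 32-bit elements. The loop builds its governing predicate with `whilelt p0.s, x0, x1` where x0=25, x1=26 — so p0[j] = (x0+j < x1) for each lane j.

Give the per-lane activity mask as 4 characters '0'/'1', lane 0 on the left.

predicate = 1000

register lanes = 128/32 = 4
active while 25+j < 26, i.e. j ∈ [0,1) capped at 4 ⇒ 1
bits (lane 0 leftmost): 1000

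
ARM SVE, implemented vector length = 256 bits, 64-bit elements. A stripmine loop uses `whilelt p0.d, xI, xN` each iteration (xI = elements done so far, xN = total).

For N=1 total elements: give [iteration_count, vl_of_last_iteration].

lane count: 256 div 64 = 4
N=1: ⌈1/4⌉ = 1 iters; last vl = 1 − 0×4 = 1

[iterations, last_vl] = [1, 1]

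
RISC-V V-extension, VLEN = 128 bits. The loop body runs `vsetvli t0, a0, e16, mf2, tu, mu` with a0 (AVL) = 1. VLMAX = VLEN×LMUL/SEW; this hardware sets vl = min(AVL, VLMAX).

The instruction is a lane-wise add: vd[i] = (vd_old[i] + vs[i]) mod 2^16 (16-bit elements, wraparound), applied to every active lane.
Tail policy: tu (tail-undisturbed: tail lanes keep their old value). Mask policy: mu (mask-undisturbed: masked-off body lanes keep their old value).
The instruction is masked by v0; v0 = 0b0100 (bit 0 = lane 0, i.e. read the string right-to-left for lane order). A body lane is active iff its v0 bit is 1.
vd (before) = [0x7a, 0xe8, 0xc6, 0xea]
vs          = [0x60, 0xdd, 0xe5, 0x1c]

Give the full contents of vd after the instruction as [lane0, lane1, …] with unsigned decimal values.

VLMAX = VLEN×LMUL/SEW = 128×1/2/16 = 4
vl ← min(1, 4) = 1
lane  0: mask-off/keep ⇒ 0x7a
lane  1: tail/keep ⇒ 0xe8
lane  2: tail/keep ⇒ 0xc6
lane  3: tail/keep ⇒ 0xea

vd = [122, 232, 198, 234]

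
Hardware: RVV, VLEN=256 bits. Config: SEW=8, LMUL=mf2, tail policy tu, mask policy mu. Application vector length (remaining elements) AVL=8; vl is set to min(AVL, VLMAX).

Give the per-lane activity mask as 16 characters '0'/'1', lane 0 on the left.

lanes per group: 256·1/2/8 = 16
vl = min(AVL, VLMAX) = min(8, 16) = 8
bits (lane 0 leftmost): 1111111100000000

predicate = 1111111100000000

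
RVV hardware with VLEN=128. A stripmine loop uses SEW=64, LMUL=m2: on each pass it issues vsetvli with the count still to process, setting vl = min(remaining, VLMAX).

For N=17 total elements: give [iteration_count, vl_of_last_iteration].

lanes per group: 128·2/64 = 4
N=17: ⌈17/4⌉ = 5 iters; last vl = 17 − 4×4 = 1

[iterations, last_vl] = [5, 1]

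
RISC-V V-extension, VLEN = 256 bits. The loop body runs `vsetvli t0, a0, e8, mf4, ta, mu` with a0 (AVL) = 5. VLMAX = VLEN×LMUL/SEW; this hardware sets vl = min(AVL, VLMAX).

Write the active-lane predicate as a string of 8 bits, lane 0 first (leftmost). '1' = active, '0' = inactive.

VLMAX = VLEN×LMUL/SEW = 256×1/4/8 = 8
vl = min(AVL, VLMAX) = min(5, 8) = 5
bits (lane 0 leftmost): 11111000

predicate = 11111000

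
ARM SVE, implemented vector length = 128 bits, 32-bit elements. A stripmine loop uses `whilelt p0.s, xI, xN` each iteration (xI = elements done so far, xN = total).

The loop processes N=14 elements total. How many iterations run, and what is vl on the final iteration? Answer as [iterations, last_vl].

lane count: 128 div 32 = 4
N=14: ⌈14/4⌉ = 4 iters; last vl = 14 − 3×4 = 2

[iterations, last_vl] = [4, 2]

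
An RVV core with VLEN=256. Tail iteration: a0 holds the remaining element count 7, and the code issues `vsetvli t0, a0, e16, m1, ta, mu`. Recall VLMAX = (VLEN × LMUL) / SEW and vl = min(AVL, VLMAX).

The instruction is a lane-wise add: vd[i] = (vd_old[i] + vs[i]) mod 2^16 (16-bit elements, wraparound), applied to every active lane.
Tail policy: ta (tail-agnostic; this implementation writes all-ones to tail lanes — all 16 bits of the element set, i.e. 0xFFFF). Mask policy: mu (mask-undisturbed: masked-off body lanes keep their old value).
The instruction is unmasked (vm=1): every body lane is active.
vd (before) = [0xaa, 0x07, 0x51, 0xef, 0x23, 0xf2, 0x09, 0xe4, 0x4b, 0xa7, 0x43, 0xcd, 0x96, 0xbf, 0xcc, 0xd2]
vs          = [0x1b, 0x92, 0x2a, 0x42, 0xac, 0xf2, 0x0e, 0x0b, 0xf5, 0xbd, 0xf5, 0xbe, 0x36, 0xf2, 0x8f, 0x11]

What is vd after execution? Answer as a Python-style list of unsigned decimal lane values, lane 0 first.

lanes per group: 256·1/16 = 16
AVL=7 ≤ VLMAX=16, so vl = 7
[0] add(0xaa,0x1b) = 0xc5
[1] add(0x07,0x92) = 0x99
[2] add(0x51,0x2a) = 0x7b
[3] add(0xef,0x42) = 0x131
[4] add(0x23,0xac) = 0xcf
[5] add(0xf2,0xf2) = 0x1e4
[6] add(0x09,0x0e) = 0x17
[7] tail/ones = 0xffff
[8] tail/ones = 0xffff
[9] tail/ones = 0xffff
[10] tail/ones = 0xffff
[11] tail/ones = 0xffff
[12] tail/ones = 0xffff
[13] tail/ones = 0xffff
[14] tail/ones = 0xffff
[15] tail/ones = 0xffff

vd = [197, 153, 123, 305, 207, 484, 23, 65535, 65535, 65535, 65535, 65535, 65535, 65535, 65535, 65535]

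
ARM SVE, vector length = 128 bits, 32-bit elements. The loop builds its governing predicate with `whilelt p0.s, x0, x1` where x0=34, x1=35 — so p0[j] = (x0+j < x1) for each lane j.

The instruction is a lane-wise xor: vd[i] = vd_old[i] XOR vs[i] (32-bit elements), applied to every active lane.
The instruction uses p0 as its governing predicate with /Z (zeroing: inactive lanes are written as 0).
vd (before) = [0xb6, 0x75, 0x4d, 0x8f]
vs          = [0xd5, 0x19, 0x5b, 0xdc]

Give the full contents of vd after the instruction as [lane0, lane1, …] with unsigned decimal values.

vd = [99, 0, 0, 0]

lane count: 128 div 32 = 4
p0[j] = (34+j < 35); true for j=0..0 → 1 lanes set
lane  0: xor(0xb6,0xd5) ⇒ 0x63
lane  1: tail/zero ⇒ 0x00
lane  2: tail/zero ⇒ 0x00
lane  3: tail/zero ⇒ 0x00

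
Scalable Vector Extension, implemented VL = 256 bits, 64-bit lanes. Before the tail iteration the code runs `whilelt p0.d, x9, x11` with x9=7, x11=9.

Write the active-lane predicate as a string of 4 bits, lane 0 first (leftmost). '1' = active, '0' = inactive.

256-bit reg / 64-bit elem → 4 lanes
whilelt: lane j active iff 7+j < 9 → j < 2 → 2 active
bits (lane 0 leftmost): 1100

predicate = 1100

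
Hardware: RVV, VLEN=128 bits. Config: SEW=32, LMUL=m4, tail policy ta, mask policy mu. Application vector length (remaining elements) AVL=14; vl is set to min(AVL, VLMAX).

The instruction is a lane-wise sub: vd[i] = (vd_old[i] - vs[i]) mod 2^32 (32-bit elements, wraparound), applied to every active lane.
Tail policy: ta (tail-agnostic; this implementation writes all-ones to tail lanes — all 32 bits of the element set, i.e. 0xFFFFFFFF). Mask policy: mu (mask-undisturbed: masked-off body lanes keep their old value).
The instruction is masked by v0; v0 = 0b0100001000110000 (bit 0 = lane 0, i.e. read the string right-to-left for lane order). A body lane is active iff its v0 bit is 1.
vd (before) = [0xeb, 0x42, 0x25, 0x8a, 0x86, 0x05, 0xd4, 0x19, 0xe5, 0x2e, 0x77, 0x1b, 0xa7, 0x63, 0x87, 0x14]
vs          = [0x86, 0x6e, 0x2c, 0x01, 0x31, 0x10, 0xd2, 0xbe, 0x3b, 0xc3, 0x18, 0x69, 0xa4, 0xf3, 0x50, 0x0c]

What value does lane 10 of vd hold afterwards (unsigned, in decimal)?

lanes per group: 128·4/32 = 16
vl ← min(14, 16) = 14
  i=0: mask-off/keep → 235
  i=1: mask-off/keep → 66
  i=2: mask-off/keep → 37
  i=3: mask-off/keep → 138
  i=4: sub(0x86,0x31) → 85
  i=5: sub(0x05,0x10) → 4294967285
  i=6: mask-off/keep → 212
  i=7: mask-off/keep → 25
  i=8: mask-off/keep → 229
  i=9: sub(0x2e,0xc3) → 4294967147
  i=10: mask-off/keep → 119
  i=11: mask-off/keep → 27
  i=12: mask-off/keep → 167
  i=13: mask-off/keep → 99
  i=14: tail/ones → 4294967295
  i=15: tail/ones → 4294967295

vd[10] = 119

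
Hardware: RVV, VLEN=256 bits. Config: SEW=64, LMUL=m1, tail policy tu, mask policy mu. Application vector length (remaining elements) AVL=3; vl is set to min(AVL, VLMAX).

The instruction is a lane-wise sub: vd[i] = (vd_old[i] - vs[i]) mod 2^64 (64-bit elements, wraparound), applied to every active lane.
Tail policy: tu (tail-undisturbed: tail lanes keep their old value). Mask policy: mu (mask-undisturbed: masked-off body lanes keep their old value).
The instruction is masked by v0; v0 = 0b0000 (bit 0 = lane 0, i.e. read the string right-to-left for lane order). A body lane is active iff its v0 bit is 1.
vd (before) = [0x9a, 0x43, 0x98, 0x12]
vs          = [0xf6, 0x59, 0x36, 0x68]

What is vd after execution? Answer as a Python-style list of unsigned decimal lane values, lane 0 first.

vd = [154, 67, 152, 18]

VLMAX = VLEN×LMUL/SEW = 256×1/64 = 4
vl ← min(3, 4) = 3
lane  0: mask-off/keep ⇒ 0x9a
lane  1: mask-off/keep ⇒ 0x43
lane  2: mask-off/keep ⇒ 0x98
lane  3: tail/keep ⇒ 0x12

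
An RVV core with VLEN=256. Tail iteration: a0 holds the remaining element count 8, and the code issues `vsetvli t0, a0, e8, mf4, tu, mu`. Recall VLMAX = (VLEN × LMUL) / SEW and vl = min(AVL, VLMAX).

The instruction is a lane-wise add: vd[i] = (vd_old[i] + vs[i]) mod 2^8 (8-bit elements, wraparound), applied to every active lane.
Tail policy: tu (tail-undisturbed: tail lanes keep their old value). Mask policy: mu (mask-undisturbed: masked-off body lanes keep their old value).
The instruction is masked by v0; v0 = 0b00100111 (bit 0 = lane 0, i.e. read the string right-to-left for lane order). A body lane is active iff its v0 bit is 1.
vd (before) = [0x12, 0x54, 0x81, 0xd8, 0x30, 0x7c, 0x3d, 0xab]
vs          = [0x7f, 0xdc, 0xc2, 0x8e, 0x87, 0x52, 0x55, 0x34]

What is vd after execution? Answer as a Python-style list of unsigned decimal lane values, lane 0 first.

lanes per group: 256·1/4/8 = 8
vl ← min(8, 8) = 8
vd[0] add(0x12,0x7f) -> 0x91
vd[1] add(0x54,0xdc) -> 0x30
vd[2] add(0x81,0xc2) -> 0x43
vd[3] mask-off/keep -> 0xd8
vd[4] mask-off/keep -> 0x30
vd[5] add(0x7c,0x52) -> 0xce
vd[6] mask-off/keep -> 0x3d
vd[7] mask-off/keep -> 0xab

vd = [145, 48, 67, 216, 48, 206, 61, 171]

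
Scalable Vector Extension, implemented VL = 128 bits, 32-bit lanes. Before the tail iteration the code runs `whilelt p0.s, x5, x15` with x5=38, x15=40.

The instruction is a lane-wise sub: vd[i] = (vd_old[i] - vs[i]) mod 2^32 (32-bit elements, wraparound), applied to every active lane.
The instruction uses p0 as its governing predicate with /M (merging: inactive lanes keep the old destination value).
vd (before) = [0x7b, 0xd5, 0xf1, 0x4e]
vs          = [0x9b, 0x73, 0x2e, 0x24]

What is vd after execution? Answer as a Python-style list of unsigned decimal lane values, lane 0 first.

vd = [4294967264, 98, 241, 78]

lane count: 128 div 32 = 4
active while 38+j < 40, i.e. j ∈ [0,2) capped at 4 ⇒ 2
  i=0: sub(0x7b,0x9b) → 4294967264
  i=1: sub(0xd5,0x73) → 98
  i=2: tail/keep → 241
  i=3: tail/keep → 78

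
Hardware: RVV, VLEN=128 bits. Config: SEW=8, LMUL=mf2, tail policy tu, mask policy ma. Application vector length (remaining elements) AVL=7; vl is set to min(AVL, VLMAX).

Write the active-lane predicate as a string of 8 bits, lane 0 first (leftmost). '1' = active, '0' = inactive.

VLMAX = VLEN×LMUL/SEW = 128×1/2/8 = 8
vl = min(AVL, VLMAX) = min(7, 8) = 7
bits (lane 0 leftmost): 11111110

predicate = 11111110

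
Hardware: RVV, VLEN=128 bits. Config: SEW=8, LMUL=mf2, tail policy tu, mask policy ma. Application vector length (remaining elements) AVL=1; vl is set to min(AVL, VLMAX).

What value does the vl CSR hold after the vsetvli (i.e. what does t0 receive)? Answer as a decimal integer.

VLMAX = VLEN×LMUL/SEW = 128×1/2/8 = 8
AVL=1 ≤ VLMAX=8, so vl = 1

vl = 1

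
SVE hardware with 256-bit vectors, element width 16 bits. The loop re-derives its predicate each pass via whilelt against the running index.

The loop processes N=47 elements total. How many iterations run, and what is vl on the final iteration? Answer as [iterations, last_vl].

[iterations, last_vl] = [3, 15]

256-bit reg / 16-bit elem → 16 lanes
47 elements at 16/iter → 3 passes, remainder 15 on the last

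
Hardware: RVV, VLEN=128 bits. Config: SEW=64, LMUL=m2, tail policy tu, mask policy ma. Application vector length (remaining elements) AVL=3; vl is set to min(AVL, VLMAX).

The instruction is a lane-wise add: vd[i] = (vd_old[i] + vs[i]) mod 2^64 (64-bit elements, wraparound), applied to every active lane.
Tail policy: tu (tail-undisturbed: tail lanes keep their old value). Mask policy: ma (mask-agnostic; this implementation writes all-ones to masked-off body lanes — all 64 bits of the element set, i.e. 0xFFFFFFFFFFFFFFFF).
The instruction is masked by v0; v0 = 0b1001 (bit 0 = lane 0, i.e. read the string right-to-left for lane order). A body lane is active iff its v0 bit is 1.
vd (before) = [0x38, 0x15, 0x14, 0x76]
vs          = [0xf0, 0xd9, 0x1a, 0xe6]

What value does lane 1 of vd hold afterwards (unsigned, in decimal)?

lanes per group: 128·2/64 = 4
vl ← min(3, 4) = 3
vd[0] add(0x38,0xf0) -> 0x128
vd[1] mask-off/ones -> 0xffffffffffffffff
vd[2] mask-off/ones -> 0xffffffffffffffff
vd[3] tail/keep -> 0x76

vd[1] = 18446744073709551615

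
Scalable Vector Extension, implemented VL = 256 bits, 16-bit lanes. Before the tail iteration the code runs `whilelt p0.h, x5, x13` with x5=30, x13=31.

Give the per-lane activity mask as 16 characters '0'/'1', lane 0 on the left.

predicate = 1000000000000000

lane count: 256 div 16 = 16
p0[j] = (30+j < 31); true for j=0..0 → 1 lanes set
bits (lane 0 leftmost): 1000000000000000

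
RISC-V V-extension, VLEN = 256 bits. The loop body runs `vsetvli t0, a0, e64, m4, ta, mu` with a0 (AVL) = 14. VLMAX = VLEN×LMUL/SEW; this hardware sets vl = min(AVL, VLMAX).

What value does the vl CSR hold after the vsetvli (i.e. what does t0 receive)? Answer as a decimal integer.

vl = 14

VLMAX = (256 × 4) / 64 = 16 lanes
vl = min(AVL, VLMAX) = min(14, 16) = 14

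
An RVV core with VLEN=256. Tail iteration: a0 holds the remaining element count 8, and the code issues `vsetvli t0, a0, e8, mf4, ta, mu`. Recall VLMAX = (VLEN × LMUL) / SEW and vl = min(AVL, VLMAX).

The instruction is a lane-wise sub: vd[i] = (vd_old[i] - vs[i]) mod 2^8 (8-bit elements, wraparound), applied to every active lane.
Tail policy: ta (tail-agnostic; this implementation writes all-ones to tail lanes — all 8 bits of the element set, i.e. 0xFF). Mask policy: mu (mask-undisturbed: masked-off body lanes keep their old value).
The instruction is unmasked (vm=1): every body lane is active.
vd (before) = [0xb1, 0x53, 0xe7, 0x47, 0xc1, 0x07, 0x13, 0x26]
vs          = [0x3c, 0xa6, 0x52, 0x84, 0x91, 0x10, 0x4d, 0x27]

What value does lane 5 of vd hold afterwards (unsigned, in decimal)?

VLMAX = VLEN×LMUL/SEW = 256×1/4/8 = 8
AVL=8 ≤ VLMAX=8, so vl = 8
vd[0] sub(0xb1,0x3c) -> 0x75
vd[1] sub(0x53,0xa6) -> 0xad
vd[2] sub(0xe7,0x52) -> 0x95
vd[3] sub(0x47,0x84) -> 0xc3
vd[4] sub(0xc1,0x91) -> 0x30
vd[5] sub(0x07,0x10) -> 0xf7
vd[6] sub(0x13,0x4d) -> 0xc6
vd[7] sub(0x26,0x27) -> 0xff

vd[5] = 247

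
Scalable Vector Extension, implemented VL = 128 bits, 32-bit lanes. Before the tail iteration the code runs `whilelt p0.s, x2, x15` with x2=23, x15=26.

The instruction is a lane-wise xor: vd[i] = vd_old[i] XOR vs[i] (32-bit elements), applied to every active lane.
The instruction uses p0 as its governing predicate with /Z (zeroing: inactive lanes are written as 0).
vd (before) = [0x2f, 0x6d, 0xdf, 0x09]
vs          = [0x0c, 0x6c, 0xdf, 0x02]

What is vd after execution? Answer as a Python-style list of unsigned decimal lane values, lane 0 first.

vd = [35, 1, 0, 0]

lane count: 128 div 32 = 4
whilelt: lane j active iff 23+j < 26 → j < 3 → 3 active
vd[0] xor(0x2f,0x0c) -> 0x23
vd[1] xor(0x6d,0x6c) -> 0x01
vd[2] xor(0xdf,0xdf) -> 0x00
vd[3] tail/zero -> 0x00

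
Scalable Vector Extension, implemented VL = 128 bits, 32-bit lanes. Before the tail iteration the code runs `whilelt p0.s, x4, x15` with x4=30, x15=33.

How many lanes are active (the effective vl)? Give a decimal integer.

register lanes = 128/32 = 4
active while 30+j < 33, i.e. j ∈ [0,3) capped at 4 ⇒ 3

vl = 3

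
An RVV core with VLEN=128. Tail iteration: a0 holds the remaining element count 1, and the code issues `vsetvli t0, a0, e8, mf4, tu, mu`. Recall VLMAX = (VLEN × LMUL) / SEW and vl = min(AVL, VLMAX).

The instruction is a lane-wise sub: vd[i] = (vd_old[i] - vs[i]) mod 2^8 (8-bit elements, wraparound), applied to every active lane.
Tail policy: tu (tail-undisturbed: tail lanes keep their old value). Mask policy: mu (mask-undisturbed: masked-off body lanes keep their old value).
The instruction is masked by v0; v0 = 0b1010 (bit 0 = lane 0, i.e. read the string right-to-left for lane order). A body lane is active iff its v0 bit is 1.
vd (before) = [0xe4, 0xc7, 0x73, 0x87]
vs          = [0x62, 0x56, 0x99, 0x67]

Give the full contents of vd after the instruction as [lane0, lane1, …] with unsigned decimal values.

VLMAX = VLEN×LMUL/SEW = 128×1/4/8 = 4
vl ← min(1, 4) = 1
lane  0: mask-off/keep ⇒ 0xe4
lane  1: tail/keep ⇒ 0xc7
lane  2: tail/keep ⇒ 0x73
lane  3: tail/keep ⇒ 0x87

vd = [228, 199, 115, 135]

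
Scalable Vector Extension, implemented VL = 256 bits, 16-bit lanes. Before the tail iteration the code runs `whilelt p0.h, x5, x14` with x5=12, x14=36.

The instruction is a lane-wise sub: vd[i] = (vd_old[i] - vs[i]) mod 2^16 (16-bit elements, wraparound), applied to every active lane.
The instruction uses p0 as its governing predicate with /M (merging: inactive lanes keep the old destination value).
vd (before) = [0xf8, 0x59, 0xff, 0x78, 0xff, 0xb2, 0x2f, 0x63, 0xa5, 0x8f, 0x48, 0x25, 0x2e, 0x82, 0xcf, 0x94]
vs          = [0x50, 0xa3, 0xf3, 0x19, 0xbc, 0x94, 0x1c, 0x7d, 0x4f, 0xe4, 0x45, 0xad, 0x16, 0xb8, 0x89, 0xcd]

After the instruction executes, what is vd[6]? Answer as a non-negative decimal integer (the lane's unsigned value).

vd[6] = 19

256-bit reg / 16-bit elem → 16 lanes
p0[j] = (12+j < 36); true for j=0..15 → 16 lanes set
vd[0] sub(0xf8,0x50) -> 0xa8
vd[1] sub(0x59,0xa3) -> 0xffb6
vd[2] sub(0xff,0xf3) -> 0x0c
vd[3] sub(0x78,0x19) -> 0x5f
vd[4] sub(0xff,0xbc) -> 0x43
vd[5] sub(0xb2,0x94) -> 0x1e
vd[6] sub(0x2f,0x1c) -> 0x13
vd[7] sub(0x63,0x7d) -> 0xffe6
vd[8] sub(0xa5,0x4f) -> 0x56
vd[9] sub(0x8f,0xe4) -> 0xffab
vd[10] sub(0x48,0x45) -> 0x03
vd[11] sub(0x25,0xad) -> 0xff78
vd[12] sub(0x2e,0x16) -> 0x18
vd[13] sub(0x82,0xb8) -> 0xffca
vd[14] sub(0xcf,0x89) -> 0x46
vd[15] sub(0x94,0xcd) -> 0xffc7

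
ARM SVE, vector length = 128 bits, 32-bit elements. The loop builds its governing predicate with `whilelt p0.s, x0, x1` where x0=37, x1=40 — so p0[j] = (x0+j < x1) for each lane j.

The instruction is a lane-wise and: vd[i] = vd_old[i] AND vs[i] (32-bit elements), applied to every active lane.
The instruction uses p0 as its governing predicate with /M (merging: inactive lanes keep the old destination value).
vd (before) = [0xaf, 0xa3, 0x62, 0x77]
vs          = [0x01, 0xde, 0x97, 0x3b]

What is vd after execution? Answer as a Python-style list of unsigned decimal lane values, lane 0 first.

vd = [1, 130, 2, 119]

lane count: 128 div 32 = 4
whilelt: lane j active iff 37+j < 40 → j < 3 → 3 active
[0] and(0xaf,0x01) = 0x01
[1] and(0xa3,0xde) = 0x82
[2] and(0x62,0x97) = 0x02
[3] tail/keep = 0x77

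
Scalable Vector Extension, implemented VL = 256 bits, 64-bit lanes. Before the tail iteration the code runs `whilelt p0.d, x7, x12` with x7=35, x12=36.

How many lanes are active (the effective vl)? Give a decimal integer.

lane count: 256 div 64 = 4
active while 35+j < 36, i.e. j ∈ [0,1) capped at 4 ⇒ 1

vl = 1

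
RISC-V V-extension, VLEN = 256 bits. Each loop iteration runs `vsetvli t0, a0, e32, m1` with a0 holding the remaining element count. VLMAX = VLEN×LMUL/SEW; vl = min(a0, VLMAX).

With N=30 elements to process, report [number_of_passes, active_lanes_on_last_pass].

VLMAX = (256 × 1) / 32 = 8 lanes
N=30: ⌈30/8⌉ = 4 iters; last vl = 30 − 3×8 = 6

[iterations, last_vl] = [4, 6]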